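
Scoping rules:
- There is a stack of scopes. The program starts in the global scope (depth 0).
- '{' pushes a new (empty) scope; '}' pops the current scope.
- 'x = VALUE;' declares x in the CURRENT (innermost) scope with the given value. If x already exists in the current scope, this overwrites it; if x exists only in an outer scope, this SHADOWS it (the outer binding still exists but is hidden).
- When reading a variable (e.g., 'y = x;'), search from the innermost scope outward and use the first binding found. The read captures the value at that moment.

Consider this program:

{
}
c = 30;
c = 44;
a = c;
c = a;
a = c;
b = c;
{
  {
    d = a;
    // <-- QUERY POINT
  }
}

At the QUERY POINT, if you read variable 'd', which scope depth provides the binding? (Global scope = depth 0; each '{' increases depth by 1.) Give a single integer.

Step 1: enter scope (depth=1)
Step 2: exit scope (depth=0)
Step 3: declare c=30 at depth 0
Step 4: declare c=44 at depth 0
Step 5: declare a=(read c)=44 at depth 0
Step 6: declare c=(read a)=44 at depth 0
Step 7: declare a=(read c)=44 at depth 0
Step 8: declare b=(read c)=44 at depth 0
Step 9: enter scope (depth=1)
Step 10: enter scope (depth=2)
Step 11: declare d=(read a)=44 at depth 2
Visible at query point: a=44 b=44 c=44 d=44

Answer: 2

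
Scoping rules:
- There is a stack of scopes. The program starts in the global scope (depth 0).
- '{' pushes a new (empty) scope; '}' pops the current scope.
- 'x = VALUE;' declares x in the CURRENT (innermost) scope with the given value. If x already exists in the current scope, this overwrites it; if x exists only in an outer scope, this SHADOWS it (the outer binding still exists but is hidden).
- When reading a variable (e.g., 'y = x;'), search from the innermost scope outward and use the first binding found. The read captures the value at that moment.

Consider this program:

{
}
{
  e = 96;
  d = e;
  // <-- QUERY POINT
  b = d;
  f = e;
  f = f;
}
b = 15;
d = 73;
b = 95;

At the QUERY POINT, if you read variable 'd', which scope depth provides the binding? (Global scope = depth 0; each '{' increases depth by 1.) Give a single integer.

Step 1: enter scope (depth=1)
Step 2: exit scope (depth=0)
Step 3: enter scope (depth=1)
Step 4: declare e=96 at depth 1
Step 5: declare d=(read e)=96 at depth 1
Visible at query point: d=96 e=96

Answer: 1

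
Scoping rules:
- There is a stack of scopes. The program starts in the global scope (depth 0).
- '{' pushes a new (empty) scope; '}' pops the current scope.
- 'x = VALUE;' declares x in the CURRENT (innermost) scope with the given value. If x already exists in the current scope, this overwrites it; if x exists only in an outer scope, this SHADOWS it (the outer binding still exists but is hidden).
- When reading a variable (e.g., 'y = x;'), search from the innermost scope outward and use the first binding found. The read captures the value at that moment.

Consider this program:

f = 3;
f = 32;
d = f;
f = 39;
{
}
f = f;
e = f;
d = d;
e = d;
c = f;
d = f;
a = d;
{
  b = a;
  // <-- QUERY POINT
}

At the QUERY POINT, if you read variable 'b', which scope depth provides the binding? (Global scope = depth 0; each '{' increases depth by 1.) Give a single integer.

Answer: 1

Derivation:
Step 1: declare f=3 at depth 0
Step 2: declare f=32 at depth 0
Step 3: declare d=(read f)=32 at depth 0
Step 4: declare f=39 at depth 0
Step 5: enter scope (depth=1)
Step 6: exit scope (depth=0)
Step 7: declare f=(read f)=39 at depth 0
Step 8: declare e=(read f)=39 at depth 0
Step 9: declare d=(read d)=32 at depth 0
Step 10: declare e=(read d)=32 at depth 0
Step 11: declare c=(read f)=39 at depth 0
Step 12: declare d=(read f)=39 at depth 0
Step 13: declare a=(read d)=39 at depth 0
Step 14: enter scope (depth=1)
Step 15: declare b=(read a)=39 at depth 1
Visible at query point: a=39 b=39 c=39 d=39 e=32 f=39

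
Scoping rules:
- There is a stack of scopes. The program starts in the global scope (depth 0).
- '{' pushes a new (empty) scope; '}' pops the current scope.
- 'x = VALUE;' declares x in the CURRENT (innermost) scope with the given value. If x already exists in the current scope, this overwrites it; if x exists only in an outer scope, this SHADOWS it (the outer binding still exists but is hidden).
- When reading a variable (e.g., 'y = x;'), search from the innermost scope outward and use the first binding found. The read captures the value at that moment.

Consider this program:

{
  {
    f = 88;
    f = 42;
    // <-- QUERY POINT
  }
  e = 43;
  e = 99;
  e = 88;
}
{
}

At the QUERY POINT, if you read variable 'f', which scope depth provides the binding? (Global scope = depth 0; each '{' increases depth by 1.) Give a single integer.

Step 1: enter scope (depth=1)
Step 2: enter scope (depth=2)
Step 3: declare f=88 at depth 2
Step 4: declare f=42 at depth 2
Visible at query point: f=42

Answer: 2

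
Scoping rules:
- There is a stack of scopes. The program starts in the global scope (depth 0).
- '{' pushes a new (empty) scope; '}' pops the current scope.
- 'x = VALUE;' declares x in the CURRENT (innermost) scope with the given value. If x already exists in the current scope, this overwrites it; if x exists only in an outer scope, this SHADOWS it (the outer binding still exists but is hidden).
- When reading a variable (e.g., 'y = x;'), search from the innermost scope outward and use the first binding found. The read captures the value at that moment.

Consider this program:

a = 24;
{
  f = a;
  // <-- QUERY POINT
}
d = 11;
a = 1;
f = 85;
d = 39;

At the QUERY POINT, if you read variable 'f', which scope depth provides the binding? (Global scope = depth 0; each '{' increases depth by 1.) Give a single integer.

Answer: 1

Derivation:
Step 1: declare a=24 at depth 0
Step 2: enter scope (depth=1)
Step 3: declare f=(read a)=24 at depth 1
Visible at query point: a=24 f=24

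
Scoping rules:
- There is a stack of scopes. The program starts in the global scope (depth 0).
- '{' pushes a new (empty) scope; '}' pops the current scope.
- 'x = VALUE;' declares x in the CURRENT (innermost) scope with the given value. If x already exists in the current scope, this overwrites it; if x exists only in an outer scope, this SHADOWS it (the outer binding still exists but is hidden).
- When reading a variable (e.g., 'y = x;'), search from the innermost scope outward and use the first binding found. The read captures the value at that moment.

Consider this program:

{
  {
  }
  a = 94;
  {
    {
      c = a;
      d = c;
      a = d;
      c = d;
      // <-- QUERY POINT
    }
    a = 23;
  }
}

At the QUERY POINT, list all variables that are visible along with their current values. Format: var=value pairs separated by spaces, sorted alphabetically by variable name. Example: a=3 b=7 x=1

Answer: a=94 c=94 d=94

Derivation:
Step 1: enter scope (depth=1)
Step 2: enter scope (depth=2)
Step 3: exit scope (depth=1)
Step 4: declare a=94 at depth 1
Step 5: enter scope (depth=2)
Step 6: enter scope (depth=3)
Step 7: declare c=(read a)=94 at depth 3
Step 8: declare d=(read c)=94 at depth 3
Step 9: declare a=(read d)=94 at depth 3
Step 10: declare c=(read d)=94 at depth 3
Visible at query point: a=94 c=94 d=94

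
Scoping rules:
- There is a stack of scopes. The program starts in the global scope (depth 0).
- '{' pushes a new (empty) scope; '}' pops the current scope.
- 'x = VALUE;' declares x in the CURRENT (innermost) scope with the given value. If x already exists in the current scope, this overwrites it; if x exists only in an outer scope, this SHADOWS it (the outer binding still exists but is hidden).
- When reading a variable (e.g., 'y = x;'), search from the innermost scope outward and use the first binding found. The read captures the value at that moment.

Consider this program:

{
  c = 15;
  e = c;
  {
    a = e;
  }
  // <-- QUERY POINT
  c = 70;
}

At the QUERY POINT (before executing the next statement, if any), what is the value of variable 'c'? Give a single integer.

Step 1: enter scope (depth=1)
Step 2: declare c=15 at depth 1
Step 3: declare e=(read c)=15 at depth 1
Step 4: enter scope (depth=2)
Step 5: declare a=(read e)=15 at depth 2
Step 6: exit scope (depth=1)
Visible at query point: c=15 e=15

Answer: 15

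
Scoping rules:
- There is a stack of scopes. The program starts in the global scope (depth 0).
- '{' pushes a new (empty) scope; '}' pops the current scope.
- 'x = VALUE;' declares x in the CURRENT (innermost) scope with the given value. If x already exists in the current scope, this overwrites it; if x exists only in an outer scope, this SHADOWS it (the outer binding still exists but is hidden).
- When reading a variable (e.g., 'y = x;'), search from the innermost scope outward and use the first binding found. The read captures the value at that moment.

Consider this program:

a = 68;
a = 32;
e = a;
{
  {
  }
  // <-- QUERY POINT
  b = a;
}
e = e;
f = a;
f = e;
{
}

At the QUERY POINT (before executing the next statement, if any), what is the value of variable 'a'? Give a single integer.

Answer: 32

Derivation:
Step 1: declare a=68 at depth 0
Step 2: declare a=32 at depth 0
Step 3: declare e=(read a)=32 at depth 0
Step 4: enter scope (depth=1)
Step 5: enter scope (depth=2)
Step 6: exit scope (depth=1)
Visible at query point: a=32 e=32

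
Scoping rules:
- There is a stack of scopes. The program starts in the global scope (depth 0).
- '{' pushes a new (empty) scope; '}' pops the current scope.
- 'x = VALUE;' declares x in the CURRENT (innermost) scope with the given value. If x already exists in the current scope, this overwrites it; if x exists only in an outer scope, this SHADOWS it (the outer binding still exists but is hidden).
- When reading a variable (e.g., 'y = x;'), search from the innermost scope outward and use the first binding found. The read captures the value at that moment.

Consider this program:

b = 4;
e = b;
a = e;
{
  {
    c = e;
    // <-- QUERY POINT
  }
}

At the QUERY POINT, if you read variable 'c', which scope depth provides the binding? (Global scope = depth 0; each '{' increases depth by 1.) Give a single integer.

Answer: 2

Derivation:
Step 1: declare b=4 at depth 0
Step 2: declare e=(read b)=4 at depth 0
Step 3: declare a=(read e)=4 at depth 0
Step 4: enter scope (depth=1)
Step 5: enter scope (depth=2)
Step 6: declare c=(read e)=4 at depth 2
Visible at query point: a=4 b=4 c=4 e=4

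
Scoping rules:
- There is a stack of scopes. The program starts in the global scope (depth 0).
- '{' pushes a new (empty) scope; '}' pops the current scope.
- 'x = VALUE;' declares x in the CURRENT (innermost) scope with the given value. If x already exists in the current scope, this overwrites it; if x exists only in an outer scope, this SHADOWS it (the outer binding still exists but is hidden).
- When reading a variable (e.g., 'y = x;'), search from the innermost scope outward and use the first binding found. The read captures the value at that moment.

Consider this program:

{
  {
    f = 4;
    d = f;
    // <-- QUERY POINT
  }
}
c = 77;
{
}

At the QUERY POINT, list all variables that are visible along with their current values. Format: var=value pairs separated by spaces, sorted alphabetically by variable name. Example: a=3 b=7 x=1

Step 1: enter scope (depth=1)
Step 2: enter scope (depth=2)
Step 3: declare f=4 at depth 2
Step 4: declare d=(read f)=4 at depth 2
Visible at query point: d=4 f=4

Answer: d=4 f=4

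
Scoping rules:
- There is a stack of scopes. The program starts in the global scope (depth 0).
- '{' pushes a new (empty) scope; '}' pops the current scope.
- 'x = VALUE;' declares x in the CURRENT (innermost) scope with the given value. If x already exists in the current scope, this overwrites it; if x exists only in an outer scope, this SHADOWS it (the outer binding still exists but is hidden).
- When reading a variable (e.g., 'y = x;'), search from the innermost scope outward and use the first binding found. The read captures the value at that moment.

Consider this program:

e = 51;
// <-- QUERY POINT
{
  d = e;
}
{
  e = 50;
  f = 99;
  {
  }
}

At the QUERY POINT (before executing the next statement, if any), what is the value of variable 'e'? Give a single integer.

Step 1: declare e=51 at depth 0
Visible at query point: e=51

Answer: 51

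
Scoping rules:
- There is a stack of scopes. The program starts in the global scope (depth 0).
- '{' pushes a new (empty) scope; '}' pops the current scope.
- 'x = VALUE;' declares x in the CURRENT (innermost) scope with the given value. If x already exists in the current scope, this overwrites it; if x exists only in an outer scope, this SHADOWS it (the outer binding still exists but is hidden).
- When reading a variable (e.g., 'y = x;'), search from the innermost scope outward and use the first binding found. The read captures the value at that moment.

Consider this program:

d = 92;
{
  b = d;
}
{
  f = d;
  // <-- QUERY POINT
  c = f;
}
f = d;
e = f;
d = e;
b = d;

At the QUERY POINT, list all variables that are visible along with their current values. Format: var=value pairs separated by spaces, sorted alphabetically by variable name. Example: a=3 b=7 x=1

Answer: d=92 f=92

Derivation:
Step 1: declare d=92 at depth 0
Step 2: enter scope (depth=1)
Step 3: declare b=(read d)=92 at depth 1
Step 4: exit scope (depth=0)
Step 5: enter scope (depth=1)
Step 6: declare f=(read d)=92 at depth 1
Visible at query point: d=92 f=92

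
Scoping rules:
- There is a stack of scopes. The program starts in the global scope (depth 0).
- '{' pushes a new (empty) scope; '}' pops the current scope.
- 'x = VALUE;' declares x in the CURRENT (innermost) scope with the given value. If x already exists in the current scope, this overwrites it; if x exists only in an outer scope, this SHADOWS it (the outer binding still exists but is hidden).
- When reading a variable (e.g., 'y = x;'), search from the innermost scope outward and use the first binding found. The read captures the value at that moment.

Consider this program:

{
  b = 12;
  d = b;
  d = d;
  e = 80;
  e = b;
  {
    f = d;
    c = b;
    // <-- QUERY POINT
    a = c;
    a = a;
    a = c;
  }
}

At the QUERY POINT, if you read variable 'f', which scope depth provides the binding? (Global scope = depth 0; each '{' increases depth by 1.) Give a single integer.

Step 1: enter scope (depth=1)
Step 2: declare b=12 at depth 1
Step 3: declare d=(read b)=12 at depth 1
Step 4: declare d=(read d)=12 at depth 1
Step 5: declare e=80 at depth 1
Step 6: declare e=(read b)=12 at depth 1
Step 7: enter scope (depth=2)
Step 8: declare f=(read d)=12 at depth 2
Step 9: declare c=(read b)=12 at depth 2
Visible at query point: b=12 c=12 d=12 e=12 f=12

Answer: 2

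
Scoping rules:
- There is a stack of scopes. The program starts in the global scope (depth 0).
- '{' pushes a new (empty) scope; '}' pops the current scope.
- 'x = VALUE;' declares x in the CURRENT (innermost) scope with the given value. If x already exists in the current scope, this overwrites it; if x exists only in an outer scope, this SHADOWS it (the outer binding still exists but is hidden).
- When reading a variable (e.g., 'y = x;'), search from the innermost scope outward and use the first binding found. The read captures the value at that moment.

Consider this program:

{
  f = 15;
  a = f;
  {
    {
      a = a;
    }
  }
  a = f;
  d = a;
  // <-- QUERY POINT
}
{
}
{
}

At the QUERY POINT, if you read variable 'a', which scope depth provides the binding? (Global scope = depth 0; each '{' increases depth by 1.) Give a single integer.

Answer: 1

Derivation:
Step 1: enter scope (depth=1)
Step 2: declare f=15 at depth 1
Step 3: declare a=(read f)=15 at depth 1
Step 4: enter scope (depth=2)
Step 5: enter scope (depth=3)
Step 6: declare a=(read a)=15 at depth 3
Step 7: exit scope (depth=2)
Step 8: exit scope (depth=1)
Step 9: declare a=(read f)=15 at depth 1
Step 10: declare d=(read a)=15 at depth 1
Visible at query point: a=15 d=15 f=15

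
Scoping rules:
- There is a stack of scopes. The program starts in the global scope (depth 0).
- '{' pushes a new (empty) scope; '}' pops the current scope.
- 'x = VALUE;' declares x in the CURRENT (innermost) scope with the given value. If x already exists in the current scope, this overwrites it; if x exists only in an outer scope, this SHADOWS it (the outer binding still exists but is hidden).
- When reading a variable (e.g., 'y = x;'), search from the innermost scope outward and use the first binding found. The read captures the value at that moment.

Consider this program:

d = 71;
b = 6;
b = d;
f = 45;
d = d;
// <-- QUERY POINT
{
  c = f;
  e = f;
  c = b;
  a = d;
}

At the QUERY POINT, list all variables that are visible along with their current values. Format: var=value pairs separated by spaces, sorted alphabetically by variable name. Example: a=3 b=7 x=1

Step 1: declare d=71 at depth 0
Step 2: declare b=6 at depth 0
Step 3: declare b=(read d)=71 at depth 0
Step 4: declare f=45 at depth 0
Step 5: declare d=(read d)=71 at depth 0
Visible at query point: b=71 d=71 f=45

Answer: b=71 d=71 f=45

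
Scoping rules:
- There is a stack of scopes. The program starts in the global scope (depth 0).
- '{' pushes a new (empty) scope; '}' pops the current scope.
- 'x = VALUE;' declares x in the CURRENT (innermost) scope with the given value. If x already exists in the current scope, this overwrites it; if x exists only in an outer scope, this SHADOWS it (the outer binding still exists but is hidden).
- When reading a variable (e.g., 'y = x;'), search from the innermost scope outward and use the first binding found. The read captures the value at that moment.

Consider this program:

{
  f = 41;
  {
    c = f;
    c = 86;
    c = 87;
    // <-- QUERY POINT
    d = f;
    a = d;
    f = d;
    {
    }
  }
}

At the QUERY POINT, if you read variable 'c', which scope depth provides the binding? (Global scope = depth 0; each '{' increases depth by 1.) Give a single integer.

Answer: 2

Derivation:
Step 1: enter scope (depth=1)
Step 2: declare f=41 at depth 1
Step 3: enter scope (depth=2)
Step 4: declare c=(read f)=41 at depth 2
Step 5: declare c=86 at depth 2
Step 6: declare c=87 at depth 2
Visible at query point: c=87 f=41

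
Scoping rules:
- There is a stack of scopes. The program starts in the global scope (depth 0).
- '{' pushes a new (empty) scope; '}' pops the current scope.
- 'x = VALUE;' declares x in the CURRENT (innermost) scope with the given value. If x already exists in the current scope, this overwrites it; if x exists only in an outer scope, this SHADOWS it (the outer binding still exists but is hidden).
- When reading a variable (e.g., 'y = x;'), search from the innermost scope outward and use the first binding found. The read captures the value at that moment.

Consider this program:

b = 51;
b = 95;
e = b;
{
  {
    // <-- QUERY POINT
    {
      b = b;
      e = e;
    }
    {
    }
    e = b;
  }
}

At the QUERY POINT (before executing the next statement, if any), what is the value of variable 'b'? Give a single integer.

Answer: 95

Derivation:
Step 1: declare b=51 at depth 0
Step 2: declare b=95 at depth 0
Step 3: declare e=(read b)=95 at depth 0
Step 4: enter scope (depth=1)
Step 5: enter scope (depth=2)
Visible at query point: b=95 e=95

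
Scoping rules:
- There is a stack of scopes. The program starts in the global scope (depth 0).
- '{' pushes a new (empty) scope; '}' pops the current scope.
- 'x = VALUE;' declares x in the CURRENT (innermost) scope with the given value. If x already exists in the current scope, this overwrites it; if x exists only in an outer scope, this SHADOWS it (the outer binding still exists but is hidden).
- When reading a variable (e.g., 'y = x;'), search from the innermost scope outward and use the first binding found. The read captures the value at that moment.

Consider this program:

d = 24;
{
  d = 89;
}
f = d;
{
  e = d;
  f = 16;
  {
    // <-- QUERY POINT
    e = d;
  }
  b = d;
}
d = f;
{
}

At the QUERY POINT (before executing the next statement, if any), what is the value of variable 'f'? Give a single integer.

Step 1: declare d=24 at depth 0
Step 2: enter scope (depth=1)
Step 3: declare d=89 at depth 1
Step 4: exit scope (depth=0)
Step 5: declare f=(read d)=24 at depth 0
Step 6: enter scope (depth=1)
Step 7: declare e=(read d)=24 at depth 1
Step 8: declare f=16 at depth 1
Step 9: enter scope (depth=2)
Visible at query point: d=24 e=24 f=16

Answer: 16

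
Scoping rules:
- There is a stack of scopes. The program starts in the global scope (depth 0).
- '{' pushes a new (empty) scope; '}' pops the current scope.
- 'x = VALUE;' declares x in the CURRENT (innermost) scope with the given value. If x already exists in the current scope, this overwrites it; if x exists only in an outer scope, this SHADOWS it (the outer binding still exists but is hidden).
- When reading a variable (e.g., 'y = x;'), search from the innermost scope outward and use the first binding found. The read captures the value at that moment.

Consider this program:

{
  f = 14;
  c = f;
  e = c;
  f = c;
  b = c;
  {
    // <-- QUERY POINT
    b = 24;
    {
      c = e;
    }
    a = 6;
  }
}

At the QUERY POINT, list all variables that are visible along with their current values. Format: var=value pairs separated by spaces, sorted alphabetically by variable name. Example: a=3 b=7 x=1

Answer: b=14 c=14 e=14 f=14

Derivation:
Step 1: enter scope (depth=1)
Step 2: declare f=14 at depth 1
Step 3: declare c=(read f)=14 at depth 1
Step 4: declare e=(read c)=14 at depth 1
Step 5: declare f=(read c)=14 at depth 1
Step 6: declare b=(read c)=14 at depth 1
Step 7: enter scope (depth=2)
Visible at query point: b=14 c=14 e=14 f=14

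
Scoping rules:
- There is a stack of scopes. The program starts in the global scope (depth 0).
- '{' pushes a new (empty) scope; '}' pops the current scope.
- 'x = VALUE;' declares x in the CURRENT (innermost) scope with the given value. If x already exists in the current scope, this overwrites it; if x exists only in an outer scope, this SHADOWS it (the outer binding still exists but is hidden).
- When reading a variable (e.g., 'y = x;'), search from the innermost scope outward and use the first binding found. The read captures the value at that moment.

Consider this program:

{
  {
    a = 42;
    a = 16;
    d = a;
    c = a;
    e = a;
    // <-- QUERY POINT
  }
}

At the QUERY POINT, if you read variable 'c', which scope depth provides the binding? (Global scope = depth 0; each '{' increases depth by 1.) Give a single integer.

Step 1: enter scope (depth=1)
Step 2: enter scope (depth=2)
Step 3: declare a=42 at depth 2
Step 4: declare a=16 at depth 2
Step 5: declare d=(read a)=16 at depth 2
Step 6: declare c=(read a)=16 at depth 2
Step 7: declare e=(read a)=16 at depth 2
Visible at query point: a=16 c=16 d=16 e=16

Answer: 2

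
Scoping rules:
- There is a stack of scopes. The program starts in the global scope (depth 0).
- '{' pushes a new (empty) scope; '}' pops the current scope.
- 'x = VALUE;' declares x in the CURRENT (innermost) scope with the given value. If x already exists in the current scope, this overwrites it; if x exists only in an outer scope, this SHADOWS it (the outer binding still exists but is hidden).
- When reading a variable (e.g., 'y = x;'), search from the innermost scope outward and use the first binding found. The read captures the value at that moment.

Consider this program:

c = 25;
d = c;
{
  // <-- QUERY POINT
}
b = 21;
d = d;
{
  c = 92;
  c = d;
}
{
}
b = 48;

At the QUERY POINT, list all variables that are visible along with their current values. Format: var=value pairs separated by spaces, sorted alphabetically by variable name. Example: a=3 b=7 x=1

Step 1: declare c=25 at depth 0
Step 2: declare d=(read c)=25 at depth 0
Step 3: enter scope (depth=1)
Visible at query point: c=25 d=25

Answer: c=25 d=25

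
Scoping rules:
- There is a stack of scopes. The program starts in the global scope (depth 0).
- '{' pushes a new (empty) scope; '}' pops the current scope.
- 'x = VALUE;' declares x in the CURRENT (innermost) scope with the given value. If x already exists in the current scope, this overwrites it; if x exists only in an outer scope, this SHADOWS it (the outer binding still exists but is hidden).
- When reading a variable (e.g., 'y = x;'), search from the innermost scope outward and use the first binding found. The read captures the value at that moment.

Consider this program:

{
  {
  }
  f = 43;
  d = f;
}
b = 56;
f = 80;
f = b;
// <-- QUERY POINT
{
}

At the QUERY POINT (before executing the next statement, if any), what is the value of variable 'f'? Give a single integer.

Answer: 56

Derivation:
Step 1: enter scope (depth=1)
Step 2: enter scope (depth=2)
Step 3: exit scope (depth=1)
Step 4: declare f=43 at depth 1
Step 5: declare d=(read f)=43 at depth 1
Step 6: exit scope (depth=0)
Step 7: declare b=56 at depth 0
Step 8: declare f=80 at depth 0
Step 9: declare f=(read b)=56 at depth 0
Visible at query point: b=56 f=56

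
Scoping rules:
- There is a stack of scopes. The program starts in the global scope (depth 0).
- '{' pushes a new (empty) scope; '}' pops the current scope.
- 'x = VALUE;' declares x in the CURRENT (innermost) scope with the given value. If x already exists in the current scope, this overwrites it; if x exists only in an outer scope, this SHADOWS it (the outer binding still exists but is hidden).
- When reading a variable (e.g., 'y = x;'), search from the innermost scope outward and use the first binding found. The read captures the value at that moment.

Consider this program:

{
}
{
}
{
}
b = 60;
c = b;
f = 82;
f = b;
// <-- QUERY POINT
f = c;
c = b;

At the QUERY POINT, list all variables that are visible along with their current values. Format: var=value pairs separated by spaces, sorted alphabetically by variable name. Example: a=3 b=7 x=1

Step 1: enter scope (depth=1)
Step 2: exit scope (depth=0)
Step 3: enter scope (depth=1)
Step 4: exit scope (depth=0)
Step 5: enter scope (depth=1)
Step 6: exit scope (depth=0)
Step 7: declare b=60 at depth 0
Step 8: declare c=(read b)=60 at depth 0
Step 9: declare f=82 at depth 0
Step 10: declare f=(read b)=60 at depth 0
Visible at query point: b=60 c=60 f=60

Answer: b=60 c=60 f=60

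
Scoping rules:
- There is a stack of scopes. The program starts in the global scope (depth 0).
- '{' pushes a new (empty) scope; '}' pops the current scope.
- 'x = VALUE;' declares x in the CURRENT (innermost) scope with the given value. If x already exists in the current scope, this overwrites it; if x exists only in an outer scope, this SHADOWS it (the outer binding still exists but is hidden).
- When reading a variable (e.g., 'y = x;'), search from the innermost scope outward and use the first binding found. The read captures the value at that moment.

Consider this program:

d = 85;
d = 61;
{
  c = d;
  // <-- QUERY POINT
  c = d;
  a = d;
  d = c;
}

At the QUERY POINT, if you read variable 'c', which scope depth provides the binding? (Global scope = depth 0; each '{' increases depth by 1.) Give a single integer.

Step 1: declare d=85 at depth 0
Step 2: declare d=61 at depth 0
Step 3: enter scope (depth=1)
Step 4: declare c=(read d)=61 at depth 1
Visible at query point: c=61 d=61

Answer: 1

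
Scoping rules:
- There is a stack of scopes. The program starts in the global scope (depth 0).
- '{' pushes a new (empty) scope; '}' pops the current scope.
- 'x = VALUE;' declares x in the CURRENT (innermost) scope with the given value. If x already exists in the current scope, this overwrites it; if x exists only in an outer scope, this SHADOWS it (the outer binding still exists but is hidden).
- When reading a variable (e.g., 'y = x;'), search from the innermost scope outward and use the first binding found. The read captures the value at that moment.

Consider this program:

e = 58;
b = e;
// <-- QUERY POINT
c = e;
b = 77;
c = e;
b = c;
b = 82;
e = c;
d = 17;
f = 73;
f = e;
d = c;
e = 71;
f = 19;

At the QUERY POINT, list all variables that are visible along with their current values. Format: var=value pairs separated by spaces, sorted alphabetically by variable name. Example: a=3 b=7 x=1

Step 1: declare e=58 at depth 0
Step 2: declare b=(read e)=58 at depth 0
Visible at query point: b=58 e=58

Answer: b=58 e=58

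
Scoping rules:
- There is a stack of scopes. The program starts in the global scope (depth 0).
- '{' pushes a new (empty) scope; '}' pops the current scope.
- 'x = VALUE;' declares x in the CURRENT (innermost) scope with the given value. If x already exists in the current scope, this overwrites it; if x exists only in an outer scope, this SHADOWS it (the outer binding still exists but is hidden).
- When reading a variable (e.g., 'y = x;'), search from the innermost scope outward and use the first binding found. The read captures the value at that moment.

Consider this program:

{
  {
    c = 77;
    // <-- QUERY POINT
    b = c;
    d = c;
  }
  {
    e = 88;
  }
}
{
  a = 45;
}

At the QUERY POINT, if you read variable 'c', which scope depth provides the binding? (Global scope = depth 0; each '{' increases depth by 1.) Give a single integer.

Answer: 2

Derivation:
Step 1: enter scope (depth=1)
Step 2: enter scope (depth=2)
Step 3: declare c=77 at depth 2
Visible at query point: c=77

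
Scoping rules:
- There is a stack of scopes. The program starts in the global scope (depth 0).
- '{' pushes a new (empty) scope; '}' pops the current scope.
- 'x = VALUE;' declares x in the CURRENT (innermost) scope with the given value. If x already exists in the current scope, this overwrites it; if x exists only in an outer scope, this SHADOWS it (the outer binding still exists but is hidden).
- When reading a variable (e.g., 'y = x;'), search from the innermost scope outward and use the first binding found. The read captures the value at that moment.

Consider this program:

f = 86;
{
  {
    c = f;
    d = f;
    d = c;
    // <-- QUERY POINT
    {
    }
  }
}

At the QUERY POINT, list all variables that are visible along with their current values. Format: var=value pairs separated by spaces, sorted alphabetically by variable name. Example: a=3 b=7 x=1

Step 1: declare f=86 at depth 0
Step 2: enter scope (depth=1)
Step 3: enter scope (depth=2)
Step 4: declare c=(read f)=86 at depth 2
Step 5: declare d=(read f)=86 at depth 2
Step 6: declare d=(read c)=86 at depth 2
Visible at query point: c=86 d=86 f=86

Answer: c=86 d=86 f=86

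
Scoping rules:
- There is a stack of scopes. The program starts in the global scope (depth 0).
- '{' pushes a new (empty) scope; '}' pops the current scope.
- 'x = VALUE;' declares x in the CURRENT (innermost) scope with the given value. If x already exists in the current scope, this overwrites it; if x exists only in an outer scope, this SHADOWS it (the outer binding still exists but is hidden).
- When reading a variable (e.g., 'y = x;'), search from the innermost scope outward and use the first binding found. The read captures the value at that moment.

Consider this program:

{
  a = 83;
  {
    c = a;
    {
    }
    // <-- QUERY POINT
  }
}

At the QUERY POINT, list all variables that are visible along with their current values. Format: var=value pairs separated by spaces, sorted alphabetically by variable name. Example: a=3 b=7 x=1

Answer: a=83 c=83

Derivation:
Step 1: enter scope (depth=1)
Step 2: declare a=83 at depth 1
Step 3: enter scope (depth=2)
Step 4: declare c=(read a)=83 at depth 2
Step 5: enter scope (depth=3)
Step 6: exit scope (depth=2)
Visible at query point: a=83 c=83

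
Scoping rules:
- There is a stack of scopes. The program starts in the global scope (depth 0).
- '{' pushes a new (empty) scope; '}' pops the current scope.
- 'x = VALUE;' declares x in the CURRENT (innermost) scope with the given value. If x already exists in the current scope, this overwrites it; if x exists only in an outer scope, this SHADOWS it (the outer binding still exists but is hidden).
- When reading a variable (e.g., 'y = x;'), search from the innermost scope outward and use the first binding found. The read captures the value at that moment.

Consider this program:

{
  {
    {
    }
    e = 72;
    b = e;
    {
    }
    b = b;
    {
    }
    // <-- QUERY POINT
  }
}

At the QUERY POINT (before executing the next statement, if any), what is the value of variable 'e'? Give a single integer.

Answer: 72

Derivation:
Step 1: enter scope (depth=1)
Step 2: enter scope (depth=2)
Step 3: enter scope (depth=3)
Step 4: exit scope (depth=2)
Step 5: declare e=72 at depth 2
Step 6: declare b=(read e)=72 at depth 2
Step 7: enter scope (depth=3)
Step 8: exit scope (depth=2)
Step 9: declare b=(read b)=72 at depth 2
Step 10: enter scope (depth=3)
Step 11: exit scope (depth=2)
Visible at query point: b=72 e=72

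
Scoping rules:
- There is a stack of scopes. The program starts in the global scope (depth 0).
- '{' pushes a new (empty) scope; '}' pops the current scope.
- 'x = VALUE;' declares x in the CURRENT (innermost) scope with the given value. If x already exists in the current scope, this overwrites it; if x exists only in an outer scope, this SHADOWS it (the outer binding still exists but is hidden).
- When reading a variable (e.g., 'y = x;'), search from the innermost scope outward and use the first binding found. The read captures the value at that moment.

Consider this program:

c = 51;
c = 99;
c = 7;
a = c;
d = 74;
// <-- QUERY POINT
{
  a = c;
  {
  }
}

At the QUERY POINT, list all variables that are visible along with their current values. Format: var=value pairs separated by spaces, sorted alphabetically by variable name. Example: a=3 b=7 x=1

Step 1: declare c=51 at depth 0
Step 2: declare c=99 at depth 0
Step 3: declare c=7 at depth 0
Step 4: declare a=(read c)=7 at depth 0
Step 5: declare d=74 at depth 0
Visible at query point: a=7 c=7 d=74

Answer: a=7 c=7 d=74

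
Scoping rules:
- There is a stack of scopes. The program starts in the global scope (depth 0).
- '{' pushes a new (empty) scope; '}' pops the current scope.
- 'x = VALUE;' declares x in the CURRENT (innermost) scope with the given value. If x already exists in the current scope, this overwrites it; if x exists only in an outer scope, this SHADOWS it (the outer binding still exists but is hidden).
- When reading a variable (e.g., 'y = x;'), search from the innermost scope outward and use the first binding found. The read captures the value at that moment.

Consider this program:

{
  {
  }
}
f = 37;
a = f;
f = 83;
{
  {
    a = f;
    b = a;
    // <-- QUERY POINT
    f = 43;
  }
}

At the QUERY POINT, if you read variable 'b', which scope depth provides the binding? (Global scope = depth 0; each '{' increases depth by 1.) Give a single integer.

Step 1: enter scope (depth=1)
Step 2: enter scope (depth=2)
Step 3: exit scope (depth=1)
Step 4: exit scope (depth=0)
Step 5: declare f=37 at depth 0
Step 6: declare a=(read f)=37 at depth 0
Step 7: declare f=83 at depth 0
Step 8: enter scope (depth=1)
Step 9: enter scope (depth=2)
Step 10: declare a=(read f)=83 at depth 2
Step 11: declare b=(read a)=83 at depth 2
Visible at query point: a=83 b=83 f=83

Answer: 2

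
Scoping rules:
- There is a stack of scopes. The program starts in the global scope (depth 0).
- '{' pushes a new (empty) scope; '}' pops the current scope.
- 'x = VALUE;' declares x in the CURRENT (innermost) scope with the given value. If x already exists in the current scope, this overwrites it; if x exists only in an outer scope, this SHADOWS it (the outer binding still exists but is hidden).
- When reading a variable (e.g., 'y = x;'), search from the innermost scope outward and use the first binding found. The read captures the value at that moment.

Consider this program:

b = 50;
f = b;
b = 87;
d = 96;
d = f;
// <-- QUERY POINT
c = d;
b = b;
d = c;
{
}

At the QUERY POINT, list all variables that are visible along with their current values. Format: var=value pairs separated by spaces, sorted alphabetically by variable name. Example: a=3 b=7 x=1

Answer: b=87 d=50 f=50

Derivation:
Step 1: declare b=50 at depth 0
Step 2: declare f=(read b)=50 at depth 0
Step 3: declare b=87 at depth 0
Step 4: declare d=96 at depth 0
Step 5: declare d=(read f)=50 at depth 0
Visible at query point: b=87 d=50 f=50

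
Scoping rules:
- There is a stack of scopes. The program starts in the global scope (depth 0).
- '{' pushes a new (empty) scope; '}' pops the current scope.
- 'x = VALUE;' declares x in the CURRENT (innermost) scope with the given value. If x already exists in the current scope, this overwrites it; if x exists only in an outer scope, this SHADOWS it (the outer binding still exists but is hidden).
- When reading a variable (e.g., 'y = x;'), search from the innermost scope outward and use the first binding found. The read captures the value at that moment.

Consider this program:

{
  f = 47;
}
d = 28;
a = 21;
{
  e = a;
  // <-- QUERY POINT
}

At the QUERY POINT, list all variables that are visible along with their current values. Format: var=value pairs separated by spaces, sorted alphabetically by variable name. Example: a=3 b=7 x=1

Step 1: enter scope (depth=1)
Step 2: declare f=47 at depth 1
Step 3: exit scope (depth=0)
Step 4: declare d=28 at depth 0
Step 5: declare a=21 at depth 0
Step 6: enter scope (depth=1)
Step 7: declare e=(read a)=21 at depth 1
Visible at query point: a=21 d=28 e=21

Answer: a=21 d=28 e=21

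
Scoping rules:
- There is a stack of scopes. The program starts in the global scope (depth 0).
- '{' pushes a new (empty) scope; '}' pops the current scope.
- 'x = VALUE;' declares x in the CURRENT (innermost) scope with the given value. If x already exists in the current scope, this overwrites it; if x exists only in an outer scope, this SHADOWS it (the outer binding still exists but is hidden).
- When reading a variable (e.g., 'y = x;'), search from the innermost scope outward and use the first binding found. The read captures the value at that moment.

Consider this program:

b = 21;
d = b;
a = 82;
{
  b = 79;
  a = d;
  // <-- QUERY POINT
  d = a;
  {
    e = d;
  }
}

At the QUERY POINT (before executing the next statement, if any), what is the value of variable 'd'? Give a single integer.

Step 1: declare b=21 at depth 0
Step 2: declare d=(read b)=21 at depth 0
Step 3: declare a=82 at depth 0
Step 4: enter scope (depth=1)
Step 5: declare b=79 at depth 1
Step 6: declare a=(read d)=21 at depth 1
Visible at query point: a=21 b=79 d=21

Answer: 21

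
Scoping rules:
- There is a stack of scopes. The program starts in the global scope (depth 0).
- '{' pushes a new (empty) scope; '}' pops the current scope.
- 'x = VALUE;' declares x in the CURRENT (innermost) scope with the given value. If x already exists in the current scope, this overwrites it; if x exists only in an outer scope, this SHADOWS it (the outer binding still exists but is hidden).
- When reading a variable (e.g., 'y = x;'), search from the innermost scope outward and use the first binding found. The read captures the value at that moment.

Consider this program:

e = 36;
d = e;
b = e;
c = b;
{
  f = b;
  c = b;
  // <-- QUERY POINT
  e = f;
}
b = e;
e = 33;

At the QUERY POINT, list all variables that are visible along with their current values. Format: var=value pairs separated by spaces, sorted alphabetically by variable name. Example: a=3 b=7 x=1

Answer: b=36 c=36 d=36 e=36 f=36

Derivation:
Step 1: declare e=36 at depth 0
Step 2: declare d=(read e)=36 at depth 0
Step 3: declare b=(read e)=36 at depth 0
Step 4: declare c=(read b)=36 at depth 0
Step 5: enter scope (depth=1)
Step 6: declare f=(read b)=36 at depth 1
Step 7: declare c=(read b)=36 at depth 1
Visible at query point: b=36 c=36 d=36 e=36 f=36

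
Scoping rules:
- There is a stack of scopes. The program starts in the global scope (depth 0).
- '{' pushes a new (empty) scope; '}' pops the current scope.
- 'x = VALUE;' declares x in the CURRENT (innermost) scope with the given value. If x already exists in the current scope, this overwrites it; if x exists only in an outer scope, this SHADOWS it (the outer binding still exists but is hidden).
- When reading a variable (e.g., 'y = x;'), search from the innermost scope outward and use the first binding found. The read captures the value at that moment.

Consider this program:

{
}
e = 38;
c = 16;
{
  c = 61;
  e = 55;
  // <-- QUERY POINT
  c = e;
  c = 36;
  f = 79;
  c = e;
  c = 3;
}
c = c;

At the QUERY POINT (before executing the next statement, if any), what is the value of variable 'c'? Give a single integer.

Answer: 61

Derivation:
Step 1: enter scope (depth=1)
Step 2: exit scope (depth=0)
Step 3: declare e=38 at depth 0
Step 4: declare c=16 at depth 0
Step 5: enter scope (depth=1)
Step 6: declare c=61 at depth 1
Step 7: declare e=55 at depth 1
Visible at query point: c=61 e=55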